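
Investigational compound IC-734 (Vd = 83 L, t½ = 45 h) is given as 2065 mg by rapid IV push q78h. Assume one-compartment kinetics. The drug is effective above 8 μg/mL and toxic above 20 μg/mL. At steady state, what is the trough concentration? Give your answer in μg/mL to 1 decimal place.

10.7 μg/mL

Over one 78-h interval, 78/45 ≈ 1.7333 half-lives elapse, leaving f ≈ 0.3008 of each dose.
Each bolus raises the concentration by D/Vd = 2065/83 ≈ 24.880 μg/mL.
Steady-state trough Cmin,ss = C₀·f/(1−f) ≈ 24.880 × 0.3008/0.6992 ≈ 10.704 μg/mL.
Trough 10.7 μg/mL vs MEC 8 μg/mL: adequate.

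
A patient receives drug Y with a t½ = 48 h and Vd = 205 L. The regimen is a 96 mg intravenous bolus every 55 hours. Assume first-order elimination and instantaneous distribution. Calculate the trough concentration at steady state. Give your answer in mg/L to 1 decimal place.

0.4 mg/L

τ/t½ = 55/48 ≈ 1.1458, so fraction remaining f = (1/2)^(55/48) ≈ 0.4519.
Accumulation ratio R = 1/(1 − f) ≈ 1/0.5481 ≈ 1.8245.
Single-dose peak C₀ = D/Vd = 96/205 ≈ 0.468 mg/L.
Cmax,ss = C₀/(1 − f) ≈ 0.468/0.5481 ≈ 0.854 mg/L.
Steady-state trough Cmin,ss = Cmax,ss·f ≈ 0.854 × 0.4519 ≈ 0.386 mg/L.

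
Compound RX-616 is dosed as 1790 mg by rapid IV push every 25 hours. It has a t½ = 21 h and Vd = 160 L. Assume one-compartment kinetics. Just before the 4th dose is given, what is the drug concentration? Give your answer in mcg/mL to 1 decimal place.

f = (1/2)^(τ/t½) = (1/2)^(25/21) ≈ 0.4382.
C₀ = D/Vd = 1790/160 ≈ 11.188 mcg/mL.
Before the 4th dose, 3 doses have been given. Superposition: Cmin = C₀·(f + f² + … + f^3).
≈ 11.188 × (0.4382 + 0.1920 + 0.0841) ≈ 11.188 × 0.7143 ≈ 7.992 mcg/mL.

8.0 mcg/mL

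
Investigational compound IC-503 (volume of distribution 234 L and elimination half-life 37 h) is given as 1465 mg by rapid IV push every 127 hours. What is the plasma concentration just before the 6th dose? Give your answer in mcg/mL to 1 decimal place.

0.6 mcg/mL

f = (1/2)^(τ/t½) = (1/2)^(127/37) ≈ 0.0926.
C₀ = D/Vd = 1465/234 ≈ 6.261 mcg/mL.
Before the 6th dose, 5 doses have been given. Superposition: Cmin = C₀·(f + f² + … + f^5).
≈ 6.261 × (0.0926 + 0.0086 + 0.0008 + 0.0001 + 0.0000) ≈ 6.261 × 0.1021 ≈ 0.639 mcg/mL.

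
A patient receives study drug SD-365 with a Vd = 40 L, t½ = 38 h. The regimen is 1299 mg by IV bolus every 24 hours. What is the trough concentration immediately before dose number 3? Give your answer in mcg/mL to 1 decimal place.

f = (1/2)^(τ/t½) = (1/2)^(24/38) ≈ 0.6455.
C₀ = D/Vd = 1299/40 ≈ 32.475 mcg/mL.
Before the 3rd dose, 2 doses have been given. Superposition: Cmin = C₀·(f + f²).
≈ 32.475 × (0.6455 + 0.4167) ≈ 32.475 × 1.0622 ≈ 34.495 mcg/mL.

34.5 mcg/mL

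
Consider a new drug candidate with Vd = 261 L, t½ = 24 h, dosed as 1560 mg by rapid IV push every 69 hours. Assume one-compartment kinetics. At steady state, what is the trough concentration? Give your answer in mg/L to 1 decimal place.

0.9 mg/L

Over one 69-h interval, 69/24 ≈ 2.875 half-lives elapse, leaving f ≈ 0.1363 of each dose.
Accumulation ratio R = 1/(1 − f) ≈ 1/0.8637 ≈ 1.1578.
Single-dose peak C₀ = D/Vd = 1560/261 ≈ 5.977 mg/L.
Steady-state peak Cmax,ss = C₀·R ≈ 5.977 × 1.1578 ≈ 6.920 mg/L.
One interval later, Cmin,ss = Cmax,ss·e^(−kτ) ≈ 6.920 × 0.1363 ≈ 0.943 mg/L.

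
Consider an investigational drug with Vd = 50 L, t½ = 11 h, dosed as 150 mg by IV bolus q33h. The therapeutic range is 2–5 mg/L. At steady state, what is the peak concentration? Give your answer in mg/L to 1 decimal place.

The dosing interval is 3 half-lives, so f = 2^(−3) = 0.125.
At steady state, R = 1/(1 − 0.125) = 8/7.
Single-dose peak C₀ = D/Vd = 150/50 = 3 mg/L.
Steady-state peak Cmax,ss = C₀·R = 3 × 8/7 ≈ 3.429 mg/L.
Peak 3.4 mg/L vs MTC 5 mg/L: below toxic threshold.

3.4 mg/L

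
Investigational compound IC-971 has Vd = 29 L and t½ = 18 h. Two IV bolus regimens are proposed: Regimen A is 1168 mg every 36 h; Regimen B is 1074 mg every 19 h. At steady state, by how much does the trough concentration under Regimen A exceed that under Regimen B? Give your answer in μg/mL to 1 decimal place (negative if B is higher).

-20.9 μg/mL

Regimen A: f = (1/2)^(36/18) ≈ 0.2500; Cmin,ss = (1168/29)·f/(1−f) ≈ 13.425 μg/mL.
Regimen B: f = (1/2)^(19/18) ≈ 0.4811; Cmin,ss = (1074/29)·f/(1−f) ≈ 34.337 μg/mL.
Difference ≈ 13.425 − 34.337 ≈ -20.912 μg/mL.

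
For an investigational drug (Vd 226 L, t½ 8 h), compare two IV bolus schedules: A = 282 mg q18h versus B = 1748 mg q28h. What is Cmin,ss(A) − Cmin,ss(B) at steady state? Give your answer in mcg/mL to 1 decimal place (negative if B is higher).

-0.4 mcg/mL

Regimen A: f = (1/2)^(18/8) ≈ 0.2102; Cmin,ss = (282/226)·f/(1−f) ≈ 0.332 mcg/mL.
Regimen B: f = (1/2)^(28/8) ≈ 0.0884; Cmin,ss = (1748/226)·f/(1−f) ≈ 0.750 mcg/mL.
Difference ≈ 0.332 − 0.750 ≈ -0.418 mcg/mL.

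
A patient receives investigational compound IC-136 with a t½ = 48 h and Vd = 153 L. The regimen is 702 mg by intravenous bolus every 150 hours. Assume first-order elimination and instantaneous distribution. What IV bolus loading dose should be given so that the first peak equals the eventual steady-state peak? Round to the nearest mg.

793 mg

f = (1/2)^(150/48) ≈ 0.114626; accumulation ratio R = 1/(1−f) ≈ 1.12947.
Loading dose to hit Cmax,ss on first dose: D_load = D_maint·R ≈ 702 × 1.12947 ≈ 792.89 mg.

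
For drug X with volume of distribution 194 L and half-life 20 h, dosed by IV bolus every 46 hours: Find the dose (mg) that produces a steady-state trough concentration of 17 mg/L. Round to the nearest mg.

12943 mg

τ/t½ = 46/20 ≈ 2.3, so f = (1/2)^(46/20) ≈ 0.203063.
Cmin,ss = (D/Vd)·f/(1−f), so D = Cmin,ss·Vd·(1−f)/f.
D = 17 × 194 × (1−f)/f ≈ 17 × 194 × 3.92458 ≈ 12943.26 mg.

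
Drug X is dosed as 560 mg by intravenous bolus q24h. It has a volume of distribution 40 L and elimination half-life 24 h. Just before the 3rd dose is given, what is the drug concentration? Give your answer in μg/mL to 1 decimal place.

f = (1/2)^(τ/t½) = (1/2)^(24/24) ≈ 0.5000.
C₀ = D/Vd = 560/40 ≈ 14.000 μg/mL.
Before the 3rd dose, 2 doses have been given. Superposition: Cmin = C₀·(f + f²).
≈ 14.000 × (0.5000 + 0.2500) ≈ 14.000 × 0.7500 ≈ 10.500 μg/mL.

10.5 μg/mL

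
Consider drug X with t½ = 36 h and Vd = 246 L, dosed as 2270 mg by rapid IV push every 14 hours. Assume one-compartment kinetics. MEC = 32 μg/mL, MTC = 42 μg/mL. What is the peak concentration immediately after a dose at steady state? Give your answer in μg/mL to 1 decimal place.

τ/t½ = 14/36 ≈ 0.38889, so fraction remaining f = (1/2)^(14/36) ≈ 0.7637.
Accumulation ratio R = 1/(1 − f) ≈ 1/0.2363 ≈ 4.2319.
Each bolus raises the concentration by D/Vd = 2270/246 ≈ 9.228 μg/mL.
Steady-state peak Cmax,ss = C₀·R ≈ 9.228 × 4.2319 ≈ 39.052 μg/mL.
Peak 39.1 μg/mL vs MTC 42 μg/mL: below toxic threshold.

39.1 μg/mL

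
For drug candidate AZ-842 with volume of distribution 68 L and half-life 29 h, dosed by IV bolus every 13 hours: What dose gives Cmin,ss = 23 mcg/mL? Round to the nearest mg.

570 mg

τ/t½ = 13/29 ≈ 0.44828, so f = (1/2)^(13/29) ≈ 0.732918.
Cmin,ss = (D/Vd)·f/(1−f), so D = Cmin,ss·Vd·(1−f)/f.
D = 23 × 68 × (1−f)/f ≈ 23 × 68 × 0.36441 ≈ 569.94 mg.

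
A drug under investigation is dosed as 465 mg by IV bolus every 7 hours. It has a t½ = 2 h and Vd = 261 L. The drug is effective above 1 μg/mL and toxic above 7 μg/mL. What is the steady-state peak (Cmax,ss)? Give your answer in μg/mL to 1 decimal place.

2.0 μg/mL

k = ln2/t½ = ln2/2 ≈ 0.346574 h⁻¹; fraction remaining f = e^(−kτ) = e^(−0.346574×7) ≈ 0.0884.
Accumulation ratio R = 1/(1 − f) ≈ 1/0.9116 ≈ 1.0970.
Single-dose peak C₀ = D/Vd = 465/261 ≈ 1.782 μg/mL.
Steady-state peak Cmax,ss = C₀·R ≈ 1.782 × 1.0970 ≈ 1.955 μg/mL.
Peak 2.0 μg/mL vs MTC 7 μg/mL: below toxic threshold.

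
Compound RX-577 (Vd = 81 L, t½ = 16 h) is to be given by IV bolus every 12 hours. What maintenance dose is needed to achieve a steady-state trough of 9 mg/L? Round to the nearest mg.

497 mg

τ/t½ = 12/16 ≈ 0.75, so f = (1/2)^(12/16) ≈ 0.594604.
Cmin,ss = (D/Vd)·f/(1−f), so D = Cmin,ss·Vd·(1−f)/f.
D = 9 × 81 × (1−f)/f ≈ 9 × 81 × 0.68179 ≈ 497.02 mg.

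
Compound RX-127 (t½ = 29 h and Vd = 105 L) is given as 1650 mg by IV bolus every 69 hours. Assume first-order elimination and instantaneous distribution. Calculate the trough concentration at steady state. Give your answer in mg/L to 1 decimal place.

3.7 mg/L

Over one 69-h interval, 69/29 ≈ 2.3793 half-lives elapse, leaving f ≈ 0.1922 of each dose.
Each bolus raises the concentration by D/Vd = 1650/105 ≈ 15.714 mg/L.
Steady-state trough Cmin,ss = C₀·f/(1−f) ≈ 15.714 × 0.1922/0.8078 ≈ 3.739 mg/L.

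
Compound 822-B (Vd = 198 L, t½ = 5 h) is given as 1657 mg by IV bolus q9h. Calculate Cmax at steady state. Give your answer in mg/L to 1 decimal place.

11.7 mg/L

τ/t½ = 9/5 ≈ 1.8, so fraction remaining f = (1/2)^(9/5) ≈ 0.2872.
Accumulation ratio R = 1/(1 − f) ≈ 1/0.7128 ≈ 1.4029.
Single-dose peak C₀ = D/Vd = 1657/198 ≈ 8.369 mg/L.
Steady-state peak Cmax,ss = C₀·R ≈ 8.369 × 1.4029 ≈ 11.741 mg/L.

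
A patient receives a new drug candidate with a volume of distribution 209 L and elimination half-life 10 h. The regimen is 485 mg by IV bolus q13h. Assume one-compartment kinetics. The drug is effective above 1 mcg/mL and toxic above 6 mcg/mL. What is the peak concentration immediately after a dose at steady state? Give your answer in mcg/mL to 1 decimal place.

3.9 mcg/mL

τ/t½ = 13/10 ≈ 1.3, so fraction remaining f = (1/2)^(13/10) ≈ 0.4061.
At steady state, accumulation factor R = 1/(1 − e^(−kτ)) ≈ 1.6838.
Each bolus raises the concentration by D/Vd = 485/209 ≈ 2.321 mcg/mL.
Cmax,ss = C₀/(1 − f) ≈ 2.321/0.5939 ≈ 3.908 mcg/mL.
Peak 3.9 mcg/mL vs MTC 6 mcg/mL: below toxic threshold.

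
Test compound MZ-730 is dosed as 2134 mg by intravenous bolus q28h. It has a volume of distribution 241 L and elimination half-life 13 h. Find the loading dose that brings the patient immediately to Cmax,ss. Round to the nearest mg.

2753 mg

f = (1/2)^(28/13) ≈ 0.224713; accumulation ratio R = 1/(1−f) ≈ 1.28984.
Loading dose to hit Cmax,ss on first dose: D_load = D_maint·R ≈ 2134 × 1.28984 ≈ 2752.52 mg.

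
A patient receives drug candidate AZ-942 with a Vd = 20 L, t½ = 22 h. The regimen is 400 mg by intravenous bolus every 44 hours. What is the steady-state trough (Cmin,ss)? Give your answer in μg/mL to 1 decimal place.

The dosing interval is 2 half-lives, so f = 2^(−2) = 0.25.
Accumulation ratio R = 1/(1 − f) = 1/0.75 = 4/3.
Single-dose peak C₀ = D/Vd = 400/20 = 20 μg/mL.
Steady-state peak Cmax,ss = C₀·R = 20 × 4/3 ≈ 26.667 μg/mL.
Steady-state trough Cmin,ss = Cmax,ss·f ≈ 26.667 × 0.25 ≈ 6.667 μg/mL.

6.7 μg/mL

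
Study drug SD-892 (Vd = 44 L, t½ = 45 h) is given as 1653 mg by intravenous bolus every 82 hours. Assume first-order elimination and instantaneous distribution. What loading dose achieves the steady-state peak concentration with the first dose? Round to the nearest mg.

2305 mg

f = (1/2)^(82/45) ≈ 0.282785; accumulation ratio R = 1/(1−f) ≈ 1.39428.
Loading dose to hit Cmax,ss on first dose: D_load = D_maint·R ≈ 1653 × 1.39428 ≈ 2304.74 mg.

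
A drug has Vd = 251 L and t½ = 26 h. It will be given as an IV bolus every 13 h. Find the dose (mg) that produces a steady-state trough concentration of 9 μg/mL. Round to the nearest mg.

936 mg

τ/t½ = 13/26 ≈ 0.5, so f = (1/2)^(13/26) ≈ 0.707107.
Cmin,ss = (D/Vd)·f/(1−f), so D = Cmin,ss·Vd·(1−f)/f.
D = 9 × 251 × (1−f)/f ≈ 9 × 251 × 0.41421 ≈ 935.70 mg.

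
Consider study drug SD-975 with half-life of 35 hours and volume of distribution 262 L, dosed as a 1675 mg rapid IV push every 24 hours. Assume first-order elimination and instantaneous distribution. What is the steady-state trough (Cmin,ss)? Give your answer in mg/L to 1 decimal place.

τ/t½ = 24/35 ≈ 0.68571, so fraction remaining f = (1/2)^(24/35) ≈ 0.6217.
At steady state, accumulation factor R = 1/(1 − e^(−kτ)) ≈ 2.6434.
Single-dose peak C₀ = D/Vd = 1675/262 ≈ 6.393 mg/L.
Cmax,ss = C₀/(1 − f) ≈ 6.393/0.3783 ≈ 16.899 mg/L.
Steady-state trough Cmin,ss = Cmax,ss·f ≈ 16.899 × 0.6217 ≈ 10.506 mg/L.

10.5 mg/L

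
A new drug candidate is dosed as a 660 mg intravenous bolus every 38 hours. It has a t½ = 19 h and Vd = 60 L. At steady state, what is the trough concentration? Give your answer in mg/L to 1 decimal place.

τ = 38 h = 2 half-lives, so f = (1/2)^2 = 0.25.
At steady state, R = 1/(1 − 0.25) = 4/3.
Single-dose peak C₀ = D/Vd = 660/60 = 11 mg/L.
Steady-state peak Cmax,ss = C₀·R = 11 × 4/3 ≈ 14.667 mg/L.
Steady-state trough Cmin,ss = Cmax,ss·f ≈ 14.667 × 0.25 ≈ 3.667 mg/L.

3.7 mg/L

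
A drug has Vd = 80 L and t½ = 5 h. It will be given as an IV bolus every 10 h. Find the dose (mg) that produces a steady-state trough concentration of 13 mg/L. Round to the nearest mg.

τ/t½ = 10/5 ≈ 2, so f = (1/2)^(10/5) ≈ 0.250000.
Cmin,ss = (D/Vd)·f/(1−f), so D = Cmin,ss·Vd·(1−f)/f.
D = 13 × 80 × (1−f)/f ≈ 13 × 80 × 3.00000 ≈ 3120.00 mg.

3120 mg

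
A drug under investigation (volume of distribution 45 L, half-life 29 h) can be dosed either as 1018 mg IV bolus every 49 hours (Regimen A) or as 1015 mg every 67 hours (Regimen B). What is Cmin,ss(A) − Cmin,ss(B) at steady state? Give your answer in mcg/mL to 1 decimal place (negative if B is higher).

Regimen A: f = (1/2)^(49/29) ≈ 0.3100; Cmin,ss = (1018/45)·f/(1−f) ≈ 10.164 mcg/mL.
Regimen B: f = (1/2)^(67/29) ≈ 0.2016; Cmin,ss = (1015/45)·f/(1−f) ≈ 5.695 mcg/mL.
Difference ≈ 10.164 − 5.695 ≈ 4.469 mcg/mL.

4.5 mcg/mL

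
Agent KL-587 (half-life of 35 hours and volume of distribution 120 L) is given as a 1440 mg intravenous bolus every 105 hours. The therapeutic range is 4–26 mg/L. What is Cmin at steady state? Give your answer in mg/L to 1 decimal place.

τ = 105 h = 3 half-lives, so f = (1/2)^3 = 0.125.
Accumulation ratio R = 1/(1 − f) = 1/0.875 = 8/7.
Single-dose peak C₀ = D/Vd = 1440/120 = 12 mg/L.
Steady-state peak Cmax,ss = C₀·R = 12 × 8/7 ≈ 13.714 mg/L.
Steady-state trough Cmin,ss = Cmax,ss·f ≈ 13.714 × 0.125 ≈ 1.714 mg/L.
Trough 1.7 mg/L vs MEC 4 mg/L: subtherapeutic.

1.7 mg/L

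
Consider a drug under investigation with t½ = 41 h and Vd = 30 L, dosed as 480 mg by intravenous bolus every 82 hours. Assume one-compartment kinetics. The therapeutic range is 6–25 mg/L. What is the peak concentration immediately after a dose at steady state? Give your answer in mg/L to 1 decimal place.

τ = 82 h = 2 half-lives, so f = (1/2)^2 = 0.25.
Accumulation ratio R = 1/(1 − f) = 1/0.75 = 4/3.
Single-dose peak C₀ = D/Vd = 480/30 = 16 mg/L.
Steady-state peak Cmax,ss = C₀·R = 16 × 4/3 ≈ 21.333 mg/L.
Peak 21.3 mg/L vs MTC 25 mg/L: below toxic threshold.

21.3 mg/L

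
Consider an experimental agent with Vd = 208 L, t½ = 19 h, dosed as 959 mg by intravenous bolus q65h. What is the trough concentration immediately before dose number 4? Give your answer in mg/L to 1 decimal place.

0.5 mg/L

f = (1/2)^(τ/t½) = (1/2)^(65/19) ≈ 0.0934.
C₀ = D/Vd = 959/208 ≈ 4.611 mg/L.
Before the 4th dose, 3 doses have been given. Superposition: Cmin = C₀·(f + f² + … + f^3).
≈ 4.611 × (0.0934 + 0.0087 + 0.0008) ≈ 4.611 × 0.1029 ≈ 0.474 mg/L.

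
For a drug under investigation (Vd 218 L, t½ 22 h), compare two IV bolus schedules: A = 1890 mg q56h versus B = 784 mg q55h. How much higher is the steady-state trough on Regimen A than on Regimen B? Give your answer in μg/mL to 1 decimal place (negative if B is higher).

Regimen A: f = (1/2)^(56/22) ≈ 0.1713; Cmin,ss = (1890/218)·f/(1−f) ≈ 1.792 μg/mL.
Regimen B: f = (1/2)^(55/22) ≈ 0.1768; Cmin,ss = (784/218)·f/(1−f) ≈ 0.772 μg/mL.
Difference ≈ 1.792 − 0.772 ≈ 1.020 μg/mL.

1.0 μg/mL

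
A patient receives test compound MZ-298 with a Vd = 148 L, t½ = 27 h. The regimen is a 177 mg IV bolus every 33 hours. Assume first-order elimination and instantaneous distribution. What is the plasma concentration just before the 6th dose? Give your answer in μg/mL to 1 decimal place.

0.9 μg/mL

f = (1/2)^(τ/t½) = (1/2)^(33/27) ≈ 0.4286.
C₀ = D/Vd = 177/148 ≈ 1.196 μg/mL.
Before the 6th dose, 5 doses have been given. Superposition: Cmin = C₀·(f + f² + … + f^5).
≈ 1.196 × (0.4286 + 0.1837 + 0.0787 + 0.0337 + 0.0145) ≈ 1.196 × 0.7392 ≈ 0.884 μg/mL.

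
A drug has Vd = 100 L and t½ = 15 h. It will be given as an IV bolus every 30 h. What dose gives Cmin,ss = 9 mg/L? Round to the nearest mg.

2700 mg

τ/t½ = 30/15 ≈ 2, so f = (1/2)^(30/15) ≈ 0.250000.
Cmin,ss = (D/Vd)·f/(1−f), so D = Cmin,ss·Vd·(1−f)/f.
D = 9 × 100 × (1−f)/f ≈ 9 × 100 × 3.00000 ≈ 2700.00 mg.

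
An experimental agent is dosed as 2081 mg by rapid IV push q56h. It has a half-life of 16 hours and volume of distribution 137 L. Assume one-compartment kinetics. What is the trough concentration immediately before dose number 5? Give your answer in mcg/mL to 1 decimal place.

1.5 mcg/mL

f = (1/2)^(τ/t½) = (1/2)^(56/16) ≈ 0.0884.
C₀ = D/Vd = 2081/137 ≈ 15.190 mcg/mL.
Before the 5th dose, 4 doses have been given. Superposition: Cmin = C₀·(f + f² + … + f^4).
≈ 15.190 × (0.0884 + 0.0078 + 0.0007 + 0.0001) ≈ 15.190 × 0.0970 ≈ 1.473 mcg/mL.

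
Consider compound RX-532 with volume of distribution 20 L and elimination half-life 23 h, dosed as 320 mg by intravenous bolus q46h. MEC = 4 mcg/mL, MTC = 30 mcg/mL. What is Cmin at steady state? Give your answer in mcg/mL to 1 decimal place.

The dosing interval is 2 half-lives, so f = 2^(−2) = 0.25.
Accumulation ratio R = 1/(1 − f) = 1/0.75 = 4/3.
Single-dose peak C₀ = D/Vd = 320/20 = 16 mcg/mL.
Steady-state peak Cmax,ss = C₀·R = 16 × 4/3 ≈ 21.333 mcg/mL.
Steady-state trough Cmin,ss = Cmax,ss·f ≈ 21.333 × 0.25 ≈ 5.333 mcg/mL.
Trough 5.3 mcg/mL vs MEC 4 mcg/mL: adequate.

5.3 mcg/mL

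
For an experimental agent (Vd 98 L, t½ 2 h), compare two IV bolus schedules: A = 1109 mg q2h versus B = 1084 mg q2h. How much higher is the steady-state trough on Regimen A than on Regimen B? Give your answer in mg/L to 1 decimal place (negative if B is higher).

0.3 mg/L

Regimen A: f = (1/2)^(2/2) ≈ 0.5000; Cmin,ss = (1109/98)·f/(1−f) ≈ 11.316 mg/L.
Regimen B: f = (1/2)^(2/2) ≈ 0.5000; Cmin,ss = (1084/98)·f/(1−f) ≈ 11.061 mg/L.
Difference ≈ 11.316 − 11.061 ≈ 0.255 mg/L.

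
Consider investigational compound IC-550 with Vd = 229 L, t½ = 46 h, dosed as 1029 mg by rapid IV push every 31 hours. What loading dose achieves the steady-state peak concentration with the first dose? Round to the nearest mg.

f = (1/2)^(31/46) ≈ 0.626804; accumulation ratio R = 1/(1−f) ≈ 2.67956.
Loading dose to hit Cmax,ss on first dose: D_load = D_maint·R ≈ 1029 × 2.67956 ≈ 2757.27 mg.

2757 mg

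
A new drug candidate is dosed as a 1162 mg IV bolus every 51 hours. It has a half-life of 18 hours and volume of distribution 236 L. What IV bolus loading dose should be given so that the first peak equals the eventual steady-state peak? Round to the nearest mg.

1352 mg

f = (1/2)^(51/18) ≈ 0.140308; accumulation ratio R = 1/(1−f) ≈ 1.16321.
Loading dose to hit Cmax,ss on first dose: D_load = D_maint·R ≈ 1162 × 1.16321 ≈ 1351.65 mg.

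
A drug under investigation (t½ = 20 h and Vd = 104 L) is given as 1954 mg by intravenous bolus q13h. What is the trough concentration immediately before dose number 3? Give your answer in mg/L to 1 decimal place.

f = (1/2)^(τ/t½) = (1/2)^(13/20) ≈ 0.6373.
C₀ = D/Vd = 1954/104 ≈ 18.788 mg/L.
Before the 3rd dose, 2 doses have been given. Superposition: Cmin = C₀·(f + f²).
≈ 18.788 × (0.6373 + 0.4062) ≈ 18.788 × 1.0435 ≈ 19.605 mg/L.

19.6 mg/L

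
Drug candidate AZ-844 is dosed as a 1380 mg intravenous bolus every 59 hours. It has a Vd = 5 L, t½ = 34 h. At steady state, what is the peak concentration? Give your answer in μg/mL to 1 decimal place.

τ/t½ = 59/34 ≈ 1.7353, so fraction remaining f = (1/2)^(59/34) ≈ 0.3003.
At steady state, accumulation factor R = 1/(1 − e^(−kτ)) ≈ 1.4292.
Each bolus raises the concentration by D/Vd = 1380/5 ≈ 276.000 μg/mL.
Steady-state peak Cmax,ss = C₀·R ≈ 276.000 × 1.4292 ≈ 394.459 μg/mL.

394.5 μg/mL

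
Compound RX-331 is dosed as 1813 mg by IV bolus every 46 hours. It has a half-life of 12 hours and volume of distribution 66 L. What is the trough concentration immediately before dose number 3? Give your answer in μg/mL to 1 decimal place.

2.1 μg/mL

f = (1/2)^(τ/t½) = (1/2)^(46/12) ≈ 0.0702.
C₀ = D/Vd = 1813/66 ≈ 27.470 μg/mL.
Before the 3rd dose, 2 doses have been given. Superposition: Cmin = C₀·(f + f²).
≈ 27.470 × (0.0702 + 0.0049) ≈ 27.470 × 0.0751 ≈ 2.063 μg/mL.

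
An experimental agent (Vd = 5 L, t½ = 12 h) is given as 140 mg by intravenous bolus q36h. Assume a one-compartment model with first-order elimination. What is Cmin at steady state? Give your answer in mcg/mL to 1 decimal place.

τ = 36 h = 3 half-lives, so f = (1/2)^3 = 0.125.
Accumulation ratio R = 1/(1 − f) = 1/0.875 = 8/7.
Single-dose peak C₀ = D/Vd = 140/5 = 28 mcg/mL.
Steady-state peak Cmax,ss = C₀·R = 28 × 8/7 ≈ 32.000 mcg/mL.
Steady-state trough Cmin,ss = Cmax,ss·f ≈ 32.000 × 0.125 ≈ 4.000 mcg/mL.

4.0 mcg/mL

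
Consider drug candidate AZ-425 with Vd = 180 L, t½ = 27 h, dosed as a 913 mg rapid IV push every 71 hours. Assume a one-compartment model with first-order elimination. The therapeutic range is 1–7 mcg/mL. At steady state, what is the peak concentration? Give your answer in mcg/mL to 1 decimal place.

k = ln2/t½ = ln2/27 ≈ 0.025672 h⁻¹; fraction remaining f = e^(−kτ) = e^(−0.025672×71) ≈ 0.1616.
Accumulation ratio R = 1/(1 − f) ≈ 1/0.8384 ≈ 1.1927.
Single-dose peak C₀ = D/Vd = 913/180 ≈ 5.072 mcg/mL.
Steady-state peak Cmax,ss = C₀·R ≈ 5.072 × 1.1927 ≈ 6.049 mcg/mL.
Peak 6.0 mcg/mL vs MTC 7 mcg/mL: below toxic threshold.

6.0 mcg/mL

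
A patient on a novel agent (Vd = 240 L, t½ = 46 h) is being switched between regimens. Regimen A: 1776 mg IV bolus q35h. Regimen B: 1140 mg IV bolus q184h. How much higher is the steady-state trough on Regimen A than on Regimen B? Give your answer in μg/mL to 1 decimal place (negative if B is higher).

Regimen A: f = (1/2)^(35/46) ≈ 0.5901; Cmin,ss = (1776/240)·f/(1−f) ≈ 10.653 μg/mL.
Regimen B: f = (1/2)^(184/46) ≈ 0.0625; Cmin,ss = (1140/240)·f/(1−f) ≈ 0.317 μg/mL.
Difference ≈ 10.653 − 0.317 ≈ 10.336 μg/mL.

10.3 μg/mL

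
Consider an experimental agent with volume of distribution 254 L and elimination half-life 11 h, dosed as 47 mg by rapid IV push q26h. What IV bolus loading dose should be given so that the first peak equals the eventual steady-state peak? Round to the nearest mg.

f = (1/2)^(26/11) ≈ 0.194301; accumulation ratio R = 1/(1−f) ≈ 1.24116.
Loading dose to hit Cmax,ss on first dose: D_load = D_maint·R ≈ 47 × 1.24116 ≈ 58.33 mg.

58 mg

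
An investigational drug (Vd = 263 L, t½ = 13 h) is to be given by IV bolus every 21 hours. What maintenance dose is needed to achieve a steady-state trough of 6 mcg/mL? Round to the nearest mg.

τ/t½ = 21/13 ≈ 1.6154, so f = (1/2)^(21/13) ≈ 0.326378.
Cmin,ss = (D/Vd)·f/(1−f), so D = Cmin,ss·Vd·(1−f)/f.
D = 6 × 263 × (1−f)/f ≈ 6 × 263 × 2.06393 ≈ 3256.88 mg.

3257 mg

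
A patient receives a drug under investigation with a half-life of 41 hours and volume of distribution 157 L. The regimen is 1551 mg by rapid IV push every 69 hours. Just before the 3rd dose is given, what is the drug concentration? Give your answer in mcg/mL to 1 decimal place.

4.0 mcg/mL

f = (1/2)^(τ/t½) = (1/2)^(69/41) ≈ 0.3115.
C₀ = D/Vd = 1551/157 ≈ 9.879 mcg/mL.
Before the 3rd dose, 2 doses have been given. Superposition: Cmin = C₀·(f + f²).
≈ 9.879 × (0.3115 + 0.0970) ≈ 9.879 × 0.4085 ≈ 4.036 mcg/mL.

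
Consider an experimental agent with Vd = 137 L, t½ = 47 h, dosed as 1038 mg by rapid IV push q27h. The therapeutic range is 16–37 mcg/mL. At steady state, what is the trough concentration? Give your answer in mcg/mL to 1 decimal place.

k = ln2/t½ = ln2/47 ≈ 0.014748 h⁻¹; fraction remaining f = e^(−kτ) = e^(−0.014748×27) ≈ 0.6715.
Single-dose peak C₀ = D/Vd = 1038/137 ≈ 7.577 mcg/mL.
Steady-state trough Cmin,ss = C₀·f/(1−f) ≈ 7.577 × 0.6715/0.3285 ≈ 15.488 mcg/mL.
Trough 15.5 mcg/mL vs MEC 16 mcg/mL: subtherapeutic.

15.5 mcg/mL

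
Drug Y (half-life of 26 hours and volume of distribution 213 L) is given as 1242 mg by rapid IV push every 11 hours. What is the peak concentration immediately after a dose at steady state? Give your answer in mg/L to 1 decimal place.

τ/t½ = 11/26 ≈ 0.42308, so fraction remaining f = (1/2)^(11/26) ≈ 0.7458.
Accumulation ratio R = 1/(1 − f) ≈ 1/0.2542 ≈ 3.9339.
Single-dose peak C₀ = D/Vd = 1242/213 ≈ 5.831 mg/L.
Steady-state peak Cmax,ss = C₀·R ≈ 5.831 × 3.9339 ≈ 22.939 mg/L.

22.9 mg/L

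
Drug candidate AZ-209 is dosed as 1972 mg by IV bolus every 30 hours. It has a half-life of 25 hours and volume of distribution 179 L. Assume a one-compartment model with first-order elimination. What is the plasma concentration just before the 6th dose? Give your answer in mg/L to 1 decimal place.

f = (1/2)^(τ/t½) = (1/2)^(30/25) ≈ 0.4353.
C₀ = D/Vd = 1972/179 ≈ 11.017 mg/L.
Before the 6th dose, 5 doses have been given. Superposition: Cmin = C₀·(f + f² + … + f^5).
≈ 11.017 × (0.4353 + 0.1895 + 0.0825 + 0.0359 + 0.0156) ≈ 11.017 × 0.7588 ≈ 8.360 mg/L.

8.4 mg/L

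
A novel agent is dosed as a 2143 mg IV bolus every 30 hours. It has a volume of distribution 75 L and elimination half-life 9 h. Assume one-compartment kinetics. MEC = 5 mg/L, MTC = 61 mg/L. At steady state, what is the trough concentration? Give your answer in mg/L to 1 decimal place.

k = ln2/t½ = ln2/9 ≈ 0.077016 h⁻¹; fraction remaining f = e^(−kτ) = e^(−0.077016×30) ≈ 0.0992.
Accumulation ratio R = 1/(1 − f) ≈ 1/0.9008 ≈ 1.1101.
Each bolus raises the concentration by D/Vd = 2143/75 ≈ 28.573 mg/L.
Cmax,ss = C₀/(1 − f) ≈ 28.573/0.9008 ≈ 31.720 mg/L.
One interval later, Cmin,ss = Cmax,ss·e^(−kτ) ≈ 31.720 × 0.0992 ≈ 3.147 mg/L.
Trough 3.1 mg/L vs MEC 5 mg/L: subtherapeutic.

3.1 mg/L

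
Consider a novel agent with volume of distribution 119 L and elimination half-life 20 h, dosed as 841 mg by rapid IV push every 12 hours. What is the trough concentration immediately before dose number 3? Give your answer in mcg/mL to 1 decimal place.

7.7 mcg/mL

f = (1/2)^(τ/t½) = (1/2)^(12/20) ≈ 0.6598.
C₀ = D/Vd = 841/119 ≈ 7.067 mcg/mL.
Before the 3rd dose, 2 doses have been given. Superposition: Cmin = C₀·(f + f²).
≈ 7.067 × (0.6598 + 0.4353) ≈ 7.067 × 1.0951 ≈ 7.739 mcg/mL.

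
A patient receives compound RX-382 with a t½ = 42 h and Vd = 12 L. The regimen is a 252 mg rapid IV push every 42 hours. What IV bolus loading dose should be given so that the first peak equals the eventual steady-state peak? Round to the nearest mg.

504 mg

f = (1/2)^(42/42) ≈ 0.500000; accumulation ratio R = 1/(1−f) ≈ 2.00000.
Loading dose to hit Cmax,ss on first dose: D_load = D_maint·R ≈ 252 × 2.00000 ≈ 504.00 mg.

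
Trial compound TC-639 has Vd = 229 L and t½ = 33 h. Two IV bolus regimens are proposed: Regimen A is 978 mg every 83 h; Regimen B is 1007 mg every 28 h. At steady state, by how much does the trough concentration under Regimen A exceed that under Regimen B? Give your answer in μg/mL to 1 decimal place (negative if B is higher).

-4.6 μg/mL

Regimen A: f = (1/2)^(83/33) ≈ 0.1749; Cmin,ss = (978/229)·f/(1−f) ≈ 0.905 μg/mL.
Regimen B: f = (1/2)^(28/33) ≈ 0.5554; Cmin,ss = (1007/229)·f/(1−f) ≈ 5.493 μg/mL.
Difference ≈ 0.905 − 5.493 ≈ -4.588 μg/mL.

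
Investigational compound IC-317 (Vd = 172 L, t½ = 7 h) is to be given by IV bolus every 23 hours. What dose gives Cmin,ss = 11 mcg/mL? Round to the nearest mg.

τ/t½ = 23/7 ≈ 3.2857, so f = (1/2)^(23/7) ≈ 0.102542.
Cmin,ss = (D/Vd)·f/(1−f), so D = Cmin,ss·Vd·(1−f)/f.
D = 11 × 172 × (1−f)/f ≈ 11 × 172 × 8.75210 ≈ 16558.97 mg.

16559 mg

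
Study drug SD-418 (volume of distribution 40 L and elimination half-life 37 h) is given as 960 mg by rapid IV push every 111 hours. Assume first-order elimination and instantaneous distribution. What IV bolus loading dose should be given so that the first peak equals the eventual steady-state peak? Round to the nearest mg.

1097 mg

f = (1/2)^(111/37) ≈ 0.125000; accumulation ratio R = 1/(1−f) ≈ 1.14286.
Loading dose to hit Cmax,ss on first dose: D_load = D_maint·R ≈ 960 × 1.14286 ≈ 1097.15 mg.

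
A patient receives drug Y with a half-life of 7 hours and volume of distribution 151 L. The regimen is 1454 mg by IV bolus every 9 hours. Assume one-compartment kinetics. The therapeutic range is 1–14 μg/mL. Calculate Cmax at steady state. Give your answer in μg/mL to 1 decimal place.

τ/t½ = 9/7 ≈ 1.2857, so fraction remaining f = (1/2)^(9/7) ≈ 0.4102.
Accumulation ratio R = 1/(1 − f) ≈ 1/0.5898 ≈ 1.6955.
Single-dose peak C₀ = D/Vd = 1454/151 ≈ 9.629 μg/mL.
Steady-state peak Cmax,ss = C₀·R ≈ 9.629 × 1.6955 ≈ 16.326 μg/mL.
Peak 16.3 μg/mL vs MTC 14 μg/mL: exceeds toxic threshold.

16.3 μg/mL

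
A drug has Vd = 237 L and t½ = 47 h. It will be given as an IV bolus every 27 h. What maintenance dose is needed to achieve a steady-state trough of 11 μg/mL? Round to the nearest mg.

τ/t½ = 27/47 ≈ 0.57447, so f = (1/2)^(27/47) ≈ 0.671534.
Cmin,ss = (D/Vd)·f/(1−f), so D = Cmin,ss·Vd·(1−f)/f.
D = 11 × 237 × (1−f)/f ≈ 11 × 237 × 0.48913 ≈ 1275.16 mg.

1275 mg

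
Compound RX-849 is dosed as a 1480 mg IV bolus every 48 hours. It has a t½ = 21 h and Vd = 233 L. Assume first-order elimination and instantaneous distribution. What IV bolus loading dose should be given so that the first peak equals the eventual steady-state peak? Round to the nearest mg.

f = (1/2)^(48/21) ≈ 0.205084; accumulation ratio R = 1/(1−f) ≈ 1.25799.
Loading dose to hit Cmax,ss on first dose: D_load = D_maint·R ≈ 1480 × 1.25799 ≈ 1861.83 mg.

1862 mg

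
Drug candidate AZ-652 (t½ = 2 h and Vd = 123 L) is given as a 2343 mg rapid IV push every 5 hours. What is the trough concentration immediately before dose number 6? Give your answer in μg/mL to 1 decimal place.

4.1 μg/mL

f = (1/2)^(τ/t½) = (1/2)^(5/2) ≈ 0.1768.
C₀ = D/Vd = 2343/123 ≈ 19.049 μg/mL.
Before the 6th dose, 5 doses have been given. Superposition: Cmin = C₀·(f + f² + … + f^5).
≈ 19.049 × (0.1768 + 0.0313 + 0.0055 + 0.0010 + 0.0002) ≈ 19.049 × 0.2148 ≈ 4.092 μg/mL.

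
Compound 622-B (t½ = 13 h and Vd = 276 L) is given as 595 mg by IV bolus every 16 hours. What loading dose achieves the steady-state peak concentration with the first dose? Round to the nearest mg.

f = (1/2)^(16/13) ≈ 0.426090; accumulation ratio R = 1/(1−f) ≈ 1.74243.
Loading dose to hit Cmax,ss on first dose: D_load = D_maint·R ≈ 595 × 1.74243 ≈ 1036.75 mg.

1037 mg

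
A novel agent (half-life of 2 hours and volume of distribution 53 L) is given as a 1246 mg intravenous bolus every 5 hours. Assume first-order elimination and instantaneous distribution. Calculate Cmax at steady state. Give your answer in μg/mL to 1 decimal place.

28.6 μg/mL

k = ln2/t½ = ln2/2 ≈ 0.346574 h⁻¹; fraction remaining f = e^(−kτ) = e^(−0.346574×5) ≈ 0.1768.
Accumulation ratio R = 1/(1 − f) ≈ 1/0.8232 ≈ 1.2148.
Single-dose peak C₀ = D/Vd = 1246/53 ≈ 23.509 μg/mL.
Steady-state peak Cmax,ss = C₀·R ≈ 23.509 × 1.2148 ≈ 28.559 μg/mL.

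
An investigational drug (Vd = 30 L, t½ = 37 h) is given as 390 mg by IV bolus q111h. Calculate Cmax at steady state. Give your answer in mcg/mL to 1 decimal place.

The dosing interval is 3 half-lives, so f = 2^(−3) = 0.125.
At steady state, R = 1/(1 − 0.125) = 8/7.
Single-dose peak C₀ = D/Vd = 390/30 = 13 mcg/mL.
Steady-state peak Cmax,ss = C₀·R = 13 × 8/7 ≈ 14.857 mcg/mL.

14.9 mcg/mL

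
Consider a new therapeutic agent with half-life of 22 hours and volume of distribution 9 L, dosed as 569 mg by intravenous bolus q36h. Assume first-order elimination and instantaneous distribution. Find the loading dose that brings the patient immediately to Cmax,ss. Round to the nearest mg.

839 mg

f = (1/2)^(36/22) ≈ 0.321666; accumulation ratio R = 1/(1−f) ≈ 1.47420.
Loading dose to hit Cmax,ss on first dose: D_load = D_maint·R ≈ 569 × 1.47420 ≈ 838.82 mg.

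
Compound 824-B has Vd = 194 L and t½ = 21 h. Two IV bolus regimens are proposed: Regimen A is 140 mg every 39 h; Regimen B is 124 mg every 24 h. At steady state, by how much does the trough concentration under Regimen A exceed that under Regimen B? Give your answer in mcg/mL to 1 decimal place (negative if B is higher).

Regimen A: f = (1/2)^(39/21) ≈ 0.2760; Cmin,ss = (140/194)·f/(1−f) ≈ 0.275 mcg/mL.
Regimen B: f = (1/2)^(24/21) ≈ 0.4529; Cmin,ss = (124/194)·f/(1−f) ≈ 0.529 mcg/mL.
Difference ≈ 0.275 − 0.529 ≈ -0.254 mcg/mL.

-0.3 mcg/mL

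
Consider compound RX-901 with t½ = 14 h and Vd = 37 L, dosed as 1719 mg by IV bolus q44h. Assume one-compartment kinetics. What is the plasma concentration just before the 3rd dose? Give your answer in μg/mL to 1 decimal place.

5.9 μg/mL

f = (1/2)^(τ/t½) = (1/2)^(44/14) ≈ 0.1132.
C₀ = D/Vd = 1719/37 ≈ 46.459 μg/mL.
Before the 3rd dose, 2 doses have been given. Superposition: Cmin = C₀·(f + f²).
≈ 46.459 × (0.1132 + 0.0128) ≈ 46.459 × 0.1260 ≈ 5.854 μg/mL.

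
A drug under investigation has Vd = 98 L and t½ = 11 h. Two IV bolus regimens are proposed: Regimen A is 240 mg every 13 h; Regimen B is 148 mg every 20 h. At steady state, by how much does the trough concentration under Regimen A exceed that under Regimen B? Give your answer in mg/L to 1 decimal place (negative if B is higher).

1.3 mg/L

Regimen A: f = (1/2)^(13/11) ≈ 0.4408; Cmin,ss = (240/98)·f/(1−f) ≈ 1.930 mg/L.
Regimen B: f = (1/2)^(20/11) ≈ 0.2836; Cmin,ss = (148/98)·f/(1−f) ≈ 0.598 mg/L.
Difference ≈ 1.930 − 0.598 ≈ 1.332 mg/L.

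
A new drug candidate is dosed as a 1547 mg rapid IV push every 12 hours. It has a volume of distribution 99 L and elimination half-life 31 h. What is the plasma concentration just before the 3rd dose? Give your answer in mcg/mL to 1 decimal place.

21.1 mcg/mL

f = (1/2)^(τ/t½) = (1/2)^(12/31) ≈ 0.7647.
C₀ = D/Vd = 1547/99 ≈ 15.626 mcg/mL.
Before the 3rd dose, 2 doses have been given. Superposition: Cmin = C₀·(f + f²).
≈ 15.626 × (0.7647 + 0.5848) ≈ 15.626 × 1.3495 ≈ 21.087 mcg/mL.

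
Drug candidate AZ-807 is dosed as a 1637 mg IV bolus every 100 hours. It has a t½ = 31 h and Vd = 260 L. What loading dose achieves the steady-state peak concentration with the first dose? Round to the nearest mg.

1833 mg

f = (1/2)^(100/31) ≈ 0.106890; accumulation ratio R = 1/(1−f) ≈ 1.11968.
Loading dose to hit Cmax,ss on first dose: D_load = D_maint·R ≈ 1637 × 1.11968 ≈ 1832.92 mg.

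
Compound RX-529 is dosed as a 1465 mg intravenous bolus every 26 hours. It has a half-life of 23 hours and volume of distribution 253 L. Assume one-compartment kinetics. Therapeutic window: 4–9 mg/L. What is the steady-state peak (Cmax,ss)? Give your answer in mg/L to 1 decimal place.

k = ln2/t½ = ln2/23 ≈ 0.030137 h⁻¹; fraction remaining f = e^(−kτ) = e^(−0.030137×26) ≈ 0.4568.
Accumulation ratio R = 1/(1 − f) ≈ 1/0.5432 ≈ 1.8409.
Each bolus raises the concentration by D/Vd = 1465/253 ≈ 5.791 mg/L.
Steady-state peak Cmax,ss = C₀·R ≈ 5.791 × 1.8409 ≈ 10.661 mg/L.
Peak 10.7 mg/L vs MTC 9 mg/L: exceeds toxic threshold.

10.7 mg/L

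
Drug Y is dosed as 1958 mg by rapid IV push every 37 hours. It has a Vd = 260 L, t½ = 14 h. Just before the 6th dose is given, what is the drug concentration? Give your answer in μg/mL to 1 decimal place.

f = (1/2)^(τ/t½) = (1/2)^(37/14) ≈ 0.1601.
C₀ = D/Vd = 1958/260 ≈ 7.531 μg/mL.
Before the 6th dose, 5 doses have been given. Superposition: Cmin = C₀·(f + f² + … + f^5).
≈ 7.531 × (0.1601 + 0.0256 + 0.0041 + 0.0007 + 0.0001) ≈ 7.531 × 0.1906 ≈ 1.435 μg/mL.

1.4 μg/mL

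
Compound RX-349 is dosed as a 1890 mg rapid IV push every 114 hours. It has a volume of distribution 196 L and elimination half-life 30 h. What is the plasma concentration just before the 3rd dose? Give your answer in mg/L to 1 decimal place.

0.7 mg/L

f = (1/2)^(τ/t½) = (1/2)^(114/30) ≈ 0.0718.
C₀ = D/Vd = 1890/196 ≈ 9.643 mg/L.
Before the 3rd dose, 2 doses have been given. Superposition: Cmin = C₀·(f + f²).
≈ 9.643 × (0.0718 + 0.0052) ≈ 9.643 × 0.0770 ≈ 0.743 mg/L.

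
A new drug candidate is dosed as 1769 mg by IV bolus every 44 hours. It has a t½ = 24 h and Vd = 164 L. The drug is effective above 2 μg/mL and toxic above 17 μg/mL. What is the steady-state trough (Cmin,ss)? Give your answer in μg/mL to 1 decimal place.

4.2 μg/mL

Over one 44-h interval, 44/24 ≈ 1.8333 half-lives elapse, leaving f ≈ 0.2806 of each dose.
Accumulation ratio R = 1/(1 − f) ≈ 1/0.7194 ≈ 1.3900.
Single-dose peak C₀ = D/Vd = 1769/164 ≈ 10.787 μg/mL.
Steady-state peak Cmax,ss = C₀·R ≈ 10.787 × 1.3900 ≈ 14.994 μg/mL.
One interval later, Cmin,ss = Cmax,ss·e^(−kτ) ≈ 14.994 × 0.2806 ≈ 4.207 μg/mL.
Trough 4.2 μg/mL vs MEC 2 μg/mL: adequate.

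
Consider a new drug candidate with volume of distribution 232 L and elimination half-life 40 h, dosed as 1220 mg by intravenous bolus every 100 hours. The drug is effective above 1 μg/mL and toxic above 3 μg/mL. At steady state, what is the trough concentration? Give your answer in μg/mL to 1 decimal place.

1.1 μg/mL

k = ln2/t½ = ln2/40 ≈ 0.017329 h⁻¹; fraction remaining f = e^(−kτ) = e^(−0.017329×100) ≈ 0.1768.
At steady state, accumulation factor R = 1/(1 − e^(−kτ)) ≈ 1.2148.
Single-dose peak C₀ = D/Vd = 1220/232 ≈ 5.259 μg/mL.
Cmax,ss = C₀/(1 − f) ≈ 5.259/0.8232 ≈ 6.388 μg/mL.
One interval later, Cmin,ss = Cmax,ss·e^(−kτ) ≈ 6.388 × 0.1768 ≈ 1.129 μg/mL.
Trough 1.1 μg/mL vs MEC 1 μg/mL: adequate.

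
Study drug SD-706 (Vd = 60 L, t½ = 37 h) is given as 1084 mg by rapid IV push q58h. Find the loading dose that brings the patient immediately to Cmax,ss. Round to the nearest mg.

f = (1/2)^(58/37) ≈ 0.337377; accumulation ratio R = 1/(1−f) ≈ 1.50915.
Loading dose to hit Cmax,ss on first dose: D_load = D_maint·R ≈ 1084 × 1.50915 ≈ 1635.92 mg.

1636 mg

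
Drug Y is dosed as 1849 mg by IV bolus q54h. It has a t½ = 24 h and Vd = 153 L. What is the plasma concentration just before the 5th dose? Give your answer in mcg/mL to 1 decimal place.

f = (1/2)^(τ/t½) = (1/2)^(54/24) ≈ 0.2102.
C₀ = D/Vd = 1849/153 ≈ 12.085 mcg/mL.
Before the 5th dose, 4 doses have been given. Superposition: Cmin = C₀·(f + f² + … + f^4).
≈ 12.085 × (0.2102 + 0.0442 + 0.0093 + 0.0020) ≈ 12.085 × 0.2657 ≈ 3.211 mcg/mL.

3.2 mcg/mL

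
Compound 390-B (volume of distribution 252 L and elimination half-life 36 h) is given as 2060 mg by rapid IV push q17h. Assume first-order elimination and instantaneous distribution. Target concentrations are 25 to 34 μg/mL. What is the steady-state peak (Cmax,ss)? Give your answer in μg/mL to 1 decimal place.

τ/t½ = 17/36 ≈ 0.47222, so fraction remaining f = (1/2)^(17/36) ≈ 0.7209.
Accumulation ratio R = 1/(1 − f) ≈ 1/0.2791 ≈ 3.5829.
Single-dose peak C₀ = D/Vd = 2060/252 ≈ 8.175 μg/mL.
Steady-state peak Cmax,ss = C₀·R ≈ 8.175 × 3.5829 ≈ 29.290 μg/mL.
Peak 29.3 μg/mL vs MTC 34 μg/mL: below toxic threshold.

29.3 μg/mL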